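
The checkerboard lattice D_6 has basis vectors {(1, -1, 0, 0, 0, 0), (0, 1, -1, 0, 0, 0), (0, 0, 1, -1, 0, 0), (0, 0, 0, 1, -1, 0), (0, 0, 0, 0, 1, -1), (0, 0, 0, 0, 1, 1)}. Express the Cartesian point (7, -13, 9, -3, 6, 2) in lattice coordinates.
7b₁ - 6b₂ + 3b₃ + 2b₅ + 4b₆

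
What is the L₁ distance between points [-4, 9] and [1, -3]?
17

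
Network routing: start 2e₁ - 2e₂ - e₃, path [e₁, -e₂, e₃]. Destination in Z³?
(3, -3, 0)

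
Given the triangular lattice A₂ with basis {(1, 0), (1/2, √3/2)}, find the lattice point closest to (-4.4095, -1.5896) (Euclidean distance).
(-4, -1.732)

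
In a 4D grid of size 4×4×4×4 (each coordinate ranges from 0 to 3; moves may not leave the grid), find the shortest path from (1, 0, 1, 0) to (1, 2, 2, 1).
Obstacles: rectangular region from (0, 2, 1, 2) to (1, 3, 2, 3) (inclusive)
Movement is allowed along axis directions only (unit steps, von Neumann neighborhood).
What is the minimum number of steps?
4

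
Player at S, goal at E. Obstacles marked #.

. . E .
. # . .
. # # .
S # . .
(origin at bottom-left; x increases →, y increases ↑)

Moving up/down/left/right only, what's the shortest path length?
5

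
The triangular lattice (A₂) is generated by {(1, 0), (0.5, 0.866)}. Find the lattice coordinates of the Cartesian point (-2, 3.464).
-4b₁ + 4b₂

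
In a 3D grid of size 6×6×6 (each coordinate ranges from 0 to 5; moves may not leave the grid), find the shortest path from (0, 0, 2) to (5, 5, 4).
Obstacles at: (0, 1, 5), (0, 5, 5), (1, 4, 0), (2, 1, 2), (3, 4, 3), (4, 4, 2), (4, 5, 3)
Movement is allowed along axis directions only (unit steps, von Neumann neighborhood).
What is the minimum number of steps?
12
(one shortest path: (0, 0, 2) → (1, 0, 2) → (2, 0, 2) → (3, 0, 2) → (4, 0, 2) → (5, 0, 2) → (5, 1, 2) → (5, 2, 2) → (5, 3, 2) → (5, 4, 2) → (5, 5, 2) → (5, 5, 3) → (5, 5, 4))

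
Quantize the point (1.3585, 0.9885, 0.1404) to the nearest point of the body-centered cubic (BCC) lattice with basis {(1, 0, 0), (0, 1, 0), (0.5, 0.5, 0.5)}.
(1, 1, 0)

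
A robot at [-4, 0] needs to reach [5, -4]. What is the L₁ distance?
13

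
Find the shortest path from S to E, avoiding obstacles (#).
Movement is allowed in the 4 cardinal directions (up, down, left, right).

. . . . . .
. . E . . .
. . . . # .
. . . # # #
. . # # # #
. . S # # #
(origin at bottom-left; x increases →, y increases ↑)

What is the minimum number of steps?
6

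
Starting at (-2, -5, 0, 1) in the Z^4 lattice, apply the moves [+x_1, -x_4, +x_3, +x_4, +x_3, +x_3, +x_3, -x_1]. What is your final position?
(-2, -5, 4, 1)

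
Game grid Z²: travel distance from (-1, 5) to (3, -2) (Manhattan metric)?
11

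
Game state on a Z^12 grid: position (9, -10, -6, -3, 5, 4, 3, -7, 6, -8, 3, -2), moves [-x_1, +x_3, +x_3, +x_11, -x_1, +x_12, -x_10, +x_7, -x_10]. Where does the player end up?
(7, -10, -4, -3, 5, 4, 4, -7, 6, -10, 4, -1)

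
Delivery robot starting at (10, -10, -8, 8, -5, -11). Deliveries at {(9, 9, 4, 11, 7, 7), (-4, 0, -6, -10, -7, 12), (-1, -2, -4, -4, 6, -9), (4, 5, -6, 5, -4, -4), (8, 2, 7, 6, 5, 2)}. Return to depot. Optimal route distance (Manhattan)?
260
(one optimal route: (10, -10, -8, 8, -5, -11) → (-1, -2, -4, -4, 6, -9) → (-4, 0, -6, -10, -7, 12) → (9, 9, 4, 11, 7, 7) → (8, 2, 7, 6, 5, 2) → (4, 5, -6, 5, -4, -4) → (10, -10, -8, 8, -5, -11))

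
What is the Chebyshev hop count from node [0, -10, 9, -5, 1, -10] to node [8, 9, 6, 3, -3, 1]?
19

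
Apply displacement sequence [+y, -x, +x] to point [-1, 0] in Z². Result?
(-1, 1)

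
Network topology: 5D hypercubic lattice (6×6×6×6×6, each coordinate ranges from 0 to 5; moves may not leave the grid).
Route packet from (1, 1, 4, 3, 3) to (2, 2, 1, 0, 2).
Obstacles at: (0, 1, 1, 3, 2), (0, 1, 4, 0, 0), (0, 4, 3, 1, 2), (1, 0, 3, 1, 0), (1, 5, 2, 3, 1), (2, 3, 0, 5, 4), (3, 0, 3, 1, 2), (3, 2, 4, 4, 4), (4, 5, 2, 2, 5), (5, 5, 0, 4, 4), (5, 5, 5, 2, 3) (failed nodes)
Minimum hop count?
9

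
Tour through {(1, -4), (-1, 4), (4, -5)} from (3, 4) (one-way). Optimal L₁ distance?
18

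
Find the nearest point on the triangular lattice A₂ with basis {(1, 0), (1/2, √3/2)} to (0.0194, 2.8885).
(0.5, 2.598)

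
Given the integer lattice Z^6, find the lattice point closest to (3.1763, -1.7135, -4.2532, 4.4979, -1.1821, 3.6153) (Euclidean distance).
(3, -2, -4, 4, -1, 4)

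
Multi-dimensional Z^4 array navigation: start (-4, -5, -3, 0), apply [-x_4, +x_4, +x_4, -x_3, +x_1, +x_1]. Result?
(-2, -5, -4, 1)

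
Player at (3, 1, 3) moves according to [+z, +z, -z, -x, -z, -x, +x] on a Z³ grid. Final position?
(2, 1, 3)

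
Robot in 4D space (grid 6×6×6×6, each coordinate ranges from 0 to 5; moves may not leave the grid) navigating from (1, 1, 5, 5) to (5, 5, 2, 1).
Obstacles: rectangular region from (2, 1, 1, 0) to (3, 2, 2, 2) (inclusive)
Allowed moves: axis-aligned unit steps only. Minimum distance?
15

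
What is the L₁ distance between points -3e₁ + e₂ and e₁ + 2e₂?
5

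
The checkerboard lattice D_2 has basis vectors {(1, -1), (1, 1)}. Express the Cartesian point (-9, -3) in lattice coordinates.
-3b₁ - 6b₂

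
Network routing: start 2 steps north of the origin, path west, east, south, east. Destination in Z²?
(1, 1)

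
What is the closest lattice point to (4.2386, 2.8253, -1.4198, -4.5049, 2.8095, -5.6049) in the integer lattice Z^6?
(4, 3, -1, -5, 3, -6)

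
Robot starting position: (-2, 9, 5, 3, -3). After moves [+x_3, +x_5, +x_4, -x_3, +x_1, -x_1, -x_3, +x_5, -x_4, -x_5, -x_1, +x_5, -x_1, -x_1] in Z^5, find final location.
(-5, 9, 4, 3, -1)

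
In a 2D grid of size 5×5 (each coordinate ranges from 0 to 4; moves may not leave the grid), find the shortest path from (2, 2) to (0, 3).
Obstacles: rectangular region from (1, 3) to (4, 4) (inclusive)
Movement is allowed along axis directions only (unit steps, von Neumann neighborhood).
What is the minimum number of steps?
3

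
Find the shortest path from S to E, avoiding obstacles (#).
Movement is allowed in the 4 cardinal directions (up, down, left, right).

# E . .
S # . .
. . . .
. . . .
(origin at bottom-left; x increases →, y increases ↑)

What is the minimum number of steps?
6
(one shortest path: (0, 2) → (0, 1) → (1, 1) → (2, 1) → (2, 2) → (2, 3) → (1, 3))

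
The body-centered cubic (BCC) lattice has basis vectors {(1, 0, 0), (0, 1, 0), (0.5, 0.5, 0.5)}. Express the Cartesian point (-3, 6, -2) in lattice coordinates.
-b₁ + 8b₂ - 4b₃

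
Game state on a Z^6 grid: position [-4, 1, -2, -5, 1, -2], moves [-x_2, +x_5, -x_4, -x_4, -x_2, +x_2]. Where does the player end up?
(-4, 0, -2, -7, 2, -2)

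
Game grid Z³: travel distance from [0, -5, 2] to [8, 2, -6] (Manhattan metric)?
23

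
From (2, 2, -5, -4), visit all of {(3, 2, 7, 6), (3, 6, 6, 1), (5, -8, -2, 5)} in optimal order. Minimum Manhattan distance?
53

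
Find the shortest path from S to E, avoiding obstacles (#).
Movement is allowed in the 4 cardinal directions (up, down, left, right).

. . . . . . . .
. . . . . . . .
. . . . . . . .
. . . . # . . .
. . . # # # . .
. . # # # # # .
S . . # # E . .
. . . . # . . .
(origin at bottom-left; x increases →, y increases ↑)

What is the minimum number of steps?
17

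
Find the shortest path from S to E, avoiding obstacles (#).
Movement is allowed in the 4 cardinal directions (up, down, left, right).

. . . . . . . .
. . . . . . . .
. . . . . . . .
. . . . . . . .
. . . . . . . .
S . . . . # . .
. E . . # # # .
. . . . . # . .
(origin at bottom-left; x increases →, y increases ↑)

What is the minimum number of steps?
2
(one shortest path: (0, 2) → (1, 2) → (1, 1))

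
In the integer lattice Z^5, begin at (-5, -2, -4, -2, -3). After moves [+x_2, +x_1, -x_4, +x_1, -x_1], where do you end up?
(-4, -1, -4, -3, -3)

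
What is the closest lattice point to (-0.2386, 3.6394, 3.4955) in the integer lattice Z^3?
(0, 4, 3)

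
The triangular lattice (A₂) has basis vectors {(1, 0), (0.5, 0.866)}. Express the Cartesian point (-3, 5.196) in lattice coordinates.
-6b₁ + 6b₂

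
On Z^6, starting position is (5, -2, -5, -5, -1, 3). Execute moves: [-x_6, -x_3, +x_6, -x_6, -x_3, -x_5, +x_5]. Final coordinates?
(5, -2, -7, -5, -1, 2)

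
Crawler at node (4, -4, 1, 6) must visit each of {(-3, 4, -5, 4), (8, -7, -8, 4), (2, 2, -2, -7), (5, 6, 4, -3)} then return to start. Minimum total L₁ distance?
104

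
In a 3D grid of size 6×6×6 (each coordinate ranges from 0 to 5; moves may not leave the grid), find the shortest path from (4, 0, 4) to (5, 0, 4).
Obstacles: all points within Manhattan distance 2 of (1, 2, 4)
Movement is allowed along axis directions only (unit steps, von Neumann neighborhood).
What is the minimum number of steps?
1
(one shortest path: (4, 0, 4) → (5, 0, 4))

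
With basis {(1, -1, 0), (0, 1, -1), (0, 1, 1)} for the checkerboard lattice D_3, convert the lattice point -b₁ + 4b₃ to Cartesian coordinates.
(-1, 5, 4)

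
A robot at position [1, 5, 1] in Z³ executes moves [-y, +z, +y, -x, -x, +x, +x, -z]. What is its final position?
(1, 5, 1)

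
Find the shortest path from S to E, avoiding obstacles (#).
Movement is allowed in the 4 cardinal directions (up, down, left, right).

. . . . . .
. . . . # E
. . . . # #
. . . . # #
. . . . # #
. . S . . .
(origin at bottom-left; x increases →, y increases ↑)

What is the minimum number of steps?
9
(one shortest path: (2, 0) → (3, 0) → (3, 1) → (3, 2) → (3, 3) → (3, 4) → (3, 5) → (4, 5) → (5, 5) → (5, 4))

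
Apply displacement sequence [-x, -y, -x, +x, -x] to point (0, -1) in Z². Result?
(-2, -2)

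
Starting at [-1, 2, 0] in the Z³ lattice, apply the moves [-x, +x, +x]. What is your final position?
(0, 2, 0)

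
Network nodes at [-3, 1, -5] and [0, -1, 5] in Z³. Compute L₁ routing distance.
15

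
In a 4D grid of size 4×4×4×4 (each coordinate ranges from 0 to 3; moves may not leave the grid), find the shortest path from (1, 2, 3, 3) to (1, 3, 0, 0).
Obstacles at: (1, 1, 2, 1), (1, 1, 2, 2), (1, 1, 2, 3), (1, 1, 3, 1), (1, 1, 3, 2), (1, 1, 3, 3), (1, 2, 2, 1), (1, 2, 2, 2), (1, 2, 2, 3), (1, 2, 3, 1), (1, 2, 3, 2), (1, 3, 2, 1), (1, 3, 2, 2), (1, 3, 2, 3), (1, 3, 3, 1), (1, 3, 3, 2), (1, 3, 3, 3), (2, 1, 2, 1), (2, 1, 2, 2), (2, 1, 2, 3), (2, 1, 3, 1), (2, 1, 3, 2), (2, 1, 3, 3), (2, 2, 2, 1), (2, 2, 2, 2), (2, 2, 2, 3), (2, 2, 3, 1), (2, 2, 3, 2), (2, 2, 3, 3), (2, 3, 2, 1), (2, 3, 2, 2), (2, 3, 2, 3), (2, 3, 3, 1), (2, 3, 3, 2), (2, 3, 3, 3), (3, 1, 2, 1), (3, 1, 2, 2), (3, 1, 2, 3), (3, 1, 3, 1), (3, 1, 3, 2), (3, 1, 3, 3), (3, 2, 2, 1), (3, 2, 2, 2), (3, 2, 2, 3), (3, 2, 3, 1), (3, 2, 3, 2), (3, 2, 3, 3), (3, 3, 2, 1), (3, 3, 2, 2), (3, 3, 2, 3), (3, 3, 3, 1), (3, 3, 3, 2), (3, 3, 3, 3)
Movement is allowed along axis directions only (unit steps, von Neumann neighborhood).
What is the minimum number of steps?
9
(one shortest path: (1, 2, 3, 3) → (0, 2, 3, 3) → (0, 3, 3, 3) → (0, 3, 2, 3) → (0, 3, 1, 3) → (1, 3, 1, 3) → (1, 3, 0, 3) → (1, 3, 0, 2) → (1, 3, 0, 1) → (1, 3, 0, 0))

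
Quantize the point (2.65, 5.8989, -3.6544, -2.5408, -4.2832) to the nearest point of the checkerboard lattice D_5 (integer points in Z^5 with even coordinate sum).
(3, 6, -4, -3, -4)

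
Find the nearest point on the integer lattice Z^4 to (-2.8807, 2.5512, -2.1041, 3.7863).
(-3, 3, -2, 4)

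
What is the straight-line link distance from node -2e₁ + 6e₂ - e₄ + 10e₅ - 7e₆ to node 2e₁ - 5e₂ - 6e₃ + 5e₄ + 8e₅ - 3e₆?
15.1327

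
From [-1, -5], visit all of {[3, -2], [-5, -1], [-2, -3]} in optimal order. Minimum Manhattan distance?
17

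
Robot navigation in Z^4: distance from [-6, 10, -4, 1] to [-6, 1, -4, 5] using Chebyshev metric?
9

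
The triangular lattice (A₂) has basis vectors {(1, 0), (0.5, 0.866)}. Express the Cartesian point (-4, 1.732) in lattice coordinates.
-5b₁ + 2b₂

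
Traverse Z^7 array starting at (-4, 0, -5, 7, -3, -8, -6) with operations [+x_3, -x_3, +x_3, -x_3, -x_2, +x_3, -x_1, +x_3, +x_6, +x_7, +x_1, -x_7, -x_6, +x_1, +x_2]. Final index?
(-3, 0, -3, 7, -3, -8, -6)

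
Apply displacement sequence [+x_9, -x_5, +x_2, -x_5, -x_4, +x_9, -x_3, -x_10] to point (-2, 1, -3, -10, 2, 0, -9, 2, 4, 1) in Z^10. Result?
(-2, 2, -4, -11, 0, 0, -9, 2, 6, 0)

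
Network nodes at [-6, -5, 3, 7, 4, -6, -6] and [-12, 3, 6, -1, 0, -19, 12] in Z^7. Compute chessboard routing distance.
18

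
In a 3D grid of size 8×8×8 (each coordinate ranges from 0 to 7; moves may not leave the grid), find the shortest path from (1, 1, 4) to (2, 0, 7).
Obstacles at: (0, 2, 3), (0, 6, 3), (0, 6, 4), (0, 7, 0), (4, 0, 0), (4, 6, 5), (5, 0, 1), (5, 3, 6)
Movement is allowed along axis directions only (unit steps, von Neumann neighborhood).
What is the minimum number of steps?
5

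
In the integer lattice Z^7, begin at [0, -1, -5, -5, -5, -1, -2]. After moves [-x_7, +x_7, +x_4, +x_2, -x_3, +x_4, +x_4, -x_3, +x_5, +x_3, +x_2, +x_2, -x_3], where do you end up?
(0, 2, -7, -2, -4, -1, -2)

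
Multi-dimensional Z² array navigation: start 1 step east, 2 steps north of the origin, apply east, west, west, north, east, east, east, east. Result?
(4, 3)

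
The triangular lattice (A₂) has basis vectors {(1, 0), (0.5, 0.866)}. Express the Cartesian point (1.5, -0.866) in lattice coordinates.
2b₁ - b₂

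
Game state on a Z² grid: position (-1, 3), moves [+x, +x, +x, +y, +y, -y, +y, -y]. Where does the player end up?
(2, 4)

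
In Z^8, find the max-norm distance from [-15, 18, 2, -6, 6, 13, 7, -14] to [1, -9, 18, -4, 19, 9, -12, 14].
28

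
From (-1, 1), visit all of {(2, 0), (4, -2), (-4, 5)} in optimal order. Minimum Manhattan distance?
22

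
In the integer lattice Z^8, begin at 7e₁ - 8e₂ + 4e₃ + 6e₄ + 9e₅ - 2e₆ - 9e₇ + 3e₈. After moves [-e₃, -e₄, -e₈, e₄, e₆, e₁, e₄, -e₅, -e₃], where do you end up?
(8, -8, 2, 7, 8, -1, -9, 2)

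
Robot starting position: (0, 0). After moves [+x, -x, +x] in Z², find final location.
(1, 0)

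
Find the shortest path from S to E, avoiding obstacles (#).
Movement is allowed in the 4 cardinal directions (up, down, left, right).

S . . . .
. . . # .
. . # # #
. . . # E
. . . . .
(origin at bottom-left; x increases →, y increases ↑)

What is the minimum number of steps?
9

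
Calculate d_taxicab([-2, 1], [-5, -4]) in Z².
8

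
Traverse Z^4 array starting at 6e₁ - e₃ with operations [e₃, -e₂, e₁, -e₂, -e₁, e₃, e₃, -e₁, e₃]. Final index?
(5, -2, 3, 0)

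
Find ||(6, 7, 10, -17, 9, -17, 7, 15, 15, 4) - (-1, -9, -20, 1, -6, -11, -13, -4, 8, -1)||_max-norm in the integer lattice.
30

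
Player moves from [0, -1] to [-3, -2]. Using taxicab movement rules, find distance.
4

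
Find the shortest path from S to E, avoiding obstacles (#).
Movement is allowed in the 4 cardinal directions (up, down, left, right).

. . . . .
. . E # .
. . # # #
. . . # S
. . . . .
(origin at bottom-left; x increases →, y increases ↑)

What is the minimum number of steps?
8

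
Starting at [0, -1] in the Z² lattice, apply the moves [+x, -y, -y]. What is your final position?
(1, -3)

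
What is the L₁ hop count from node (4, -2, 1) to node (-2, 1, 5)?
13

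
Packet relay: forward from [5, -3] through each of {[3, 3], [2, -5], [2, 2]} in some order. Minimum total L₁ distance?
14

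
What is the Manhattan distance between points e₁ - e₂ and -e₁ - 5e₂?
6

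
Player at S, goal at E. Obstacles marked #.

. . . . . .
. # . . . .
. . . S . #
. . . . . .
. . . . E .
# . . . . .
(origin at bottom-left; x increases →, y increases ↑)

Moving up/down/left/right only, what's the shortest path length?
3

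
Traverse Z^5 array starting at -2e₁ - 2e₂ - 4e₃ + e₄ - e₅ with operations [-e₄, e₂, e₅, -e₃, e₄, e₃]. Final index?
(-2, -1, -4, 1, 0)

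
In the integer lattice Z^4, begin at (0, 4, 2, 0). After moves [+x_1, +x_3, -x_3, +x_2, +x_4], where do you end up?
(1, 5, 2, 1)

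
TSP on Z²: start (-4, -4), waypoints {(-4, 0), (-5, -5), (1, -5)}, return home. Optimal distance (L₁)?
22
(one optimal route: (-4, -4) → (-4, 0) → (-5, -5) → (1, -5) → (-4, -4))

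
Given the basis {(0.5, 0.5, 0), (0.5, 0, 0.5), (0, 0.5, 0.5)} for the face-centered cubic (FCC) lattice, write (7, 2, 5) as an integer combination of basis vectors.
4b₁ + 10b₂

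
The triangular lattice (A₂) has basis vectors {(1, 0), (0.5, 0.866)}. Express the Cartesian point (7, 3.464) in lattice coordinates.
5b₁ + 4b₂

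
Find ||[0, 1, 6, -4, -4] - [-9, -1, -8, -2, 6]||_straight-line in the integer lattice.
19.6214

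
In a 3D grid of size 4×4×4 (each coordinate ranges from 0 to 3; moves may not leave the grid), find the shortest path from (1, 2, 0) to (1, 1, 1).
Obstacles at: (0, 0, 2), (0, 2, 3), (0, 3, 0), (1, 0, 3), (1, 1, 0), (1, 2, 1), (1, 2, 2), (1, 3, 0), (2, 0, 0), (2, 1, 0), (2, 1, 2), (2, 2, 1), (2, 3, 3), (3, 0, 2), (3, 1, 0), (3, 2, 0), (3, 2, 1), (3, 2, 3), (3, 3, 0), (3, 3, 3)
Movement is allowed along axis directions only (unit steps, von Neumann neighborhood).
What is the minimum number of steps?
4
(one shortest path: (1, 2, 0) → (0, 2, 0) → (0, 1, 0) → (0, 1, 1) → (1, 1, 1))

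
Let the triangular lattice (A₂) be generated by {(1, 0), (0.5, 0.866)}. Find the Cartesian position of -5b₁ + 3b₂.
(-3.5, 2.598)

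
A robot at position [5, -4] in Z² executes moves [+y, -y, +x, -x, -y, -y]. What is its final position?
(5, -6)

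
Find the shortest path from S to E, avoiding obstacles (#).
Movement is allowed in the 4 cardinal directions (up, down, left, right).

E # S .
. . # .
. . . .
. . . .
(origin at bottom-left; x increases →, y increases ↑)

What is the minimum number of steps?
8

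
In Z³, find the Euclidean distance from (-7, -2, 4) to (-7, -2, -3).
7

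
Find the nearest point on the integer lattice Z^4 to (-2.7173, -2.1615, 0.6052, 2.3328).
(-3, -2, 1, 2)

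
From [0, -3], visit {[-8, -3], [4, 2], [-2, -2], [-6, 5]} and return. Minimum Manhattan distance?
42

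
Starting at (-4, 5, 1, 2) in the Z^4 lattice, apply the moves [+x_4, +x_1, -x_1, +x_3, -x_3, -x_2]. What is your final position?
(-4, 4, 1, 3)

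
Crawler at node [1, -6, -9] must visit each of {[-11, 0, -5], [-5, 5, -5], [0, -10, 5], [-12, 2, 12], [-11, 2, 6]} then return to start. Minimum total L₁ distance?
102
(one optimal route: (1, -6, -9) → (-5, 5, -5) → (-11, 0, -5) → (-12, 2, 12) → (-11, 2, 6) → (0, -10, 5) → (1, -6, -9))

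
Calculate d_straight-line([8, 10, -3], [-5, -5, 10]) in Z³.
23.7276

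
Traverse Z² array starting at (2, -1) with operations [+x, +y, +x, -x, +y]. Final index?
(3, 1)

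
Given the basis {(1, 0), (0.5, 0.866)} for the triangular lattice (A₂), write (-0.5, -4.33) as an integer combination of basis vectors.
2b₁ - 5b₂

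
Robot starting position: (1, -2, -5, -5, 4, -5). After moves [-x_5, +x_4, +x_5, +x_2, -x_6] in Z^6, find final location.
(1, -1, -5, -4, 4, -6)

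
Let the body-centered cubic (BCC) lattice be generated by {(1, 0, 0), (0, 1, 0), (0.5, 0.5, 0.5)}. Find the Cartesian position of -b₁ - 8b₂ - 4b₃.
(-3, -10, -2)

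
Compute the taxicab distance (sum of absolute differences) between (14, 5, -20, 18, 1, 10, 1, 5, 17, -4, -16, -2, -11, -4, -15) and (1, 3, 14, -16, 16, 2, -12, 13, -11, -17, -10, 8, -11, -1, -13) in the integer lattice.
189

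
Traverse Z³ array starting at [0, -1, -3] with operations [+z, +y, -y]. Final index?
(0, -1, -2)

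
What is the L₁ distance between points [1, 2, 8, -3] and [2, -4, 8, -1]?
9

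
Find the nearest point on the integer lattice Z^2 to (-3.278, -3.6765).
(-3, -4)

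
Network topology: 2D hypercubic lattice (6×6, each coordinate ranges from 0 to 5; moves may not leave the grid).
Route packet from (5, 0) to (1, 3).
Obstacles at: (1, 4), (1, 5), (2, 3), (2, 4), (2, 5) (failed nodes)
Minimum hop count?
7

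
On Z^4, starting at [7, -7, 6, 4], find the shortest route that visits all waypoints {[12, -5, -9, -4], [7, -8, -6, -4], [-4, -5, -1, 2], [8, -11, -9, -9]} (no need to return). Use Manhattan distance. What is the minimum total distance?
73
(one optimal route: (7, -7, 6, 4) → (-4, -5, -1, 2) → (7, -8, -6, -4) → (12, -5, -9, -4) → (8, -11, -9, -9))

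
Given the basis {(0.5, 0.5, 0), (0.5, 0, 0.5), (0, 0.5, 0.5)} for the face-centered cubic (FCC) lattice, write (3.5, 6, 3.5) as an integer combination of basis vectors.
6b₁ + b₂ + 6b₃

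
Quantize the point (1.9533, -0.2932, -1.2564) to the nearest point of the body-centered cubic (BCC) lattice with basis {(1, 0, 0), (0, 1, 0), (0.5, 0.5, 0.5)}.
(2, 0, -1)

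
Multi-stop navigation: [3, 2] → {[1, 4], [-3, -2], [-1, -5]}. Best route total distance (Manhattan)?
19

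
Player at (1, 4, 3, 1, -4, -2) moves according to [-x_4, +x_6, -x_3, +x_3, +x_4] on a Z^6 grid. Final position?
(1, 4, 3, 1, -4, -1)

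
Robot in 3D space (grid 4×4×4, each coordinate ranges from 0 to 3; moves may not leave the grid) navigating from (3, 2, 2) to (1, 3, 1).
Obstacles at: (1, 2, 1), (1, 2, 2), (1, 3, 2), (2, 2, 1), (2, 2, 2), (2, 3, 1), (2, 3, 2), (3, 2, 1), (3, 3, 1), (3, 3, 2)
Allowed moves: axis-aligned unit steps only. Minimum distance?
8
(one shortest path: (3, 2, 2) → (3, 1, 2) → (2, 1, 2) → (1, 1, 2) → (0, 1, 2) → (0, 2, 2) → (0, 3, 2) → (0, 3, 1) → (1, 3, 1))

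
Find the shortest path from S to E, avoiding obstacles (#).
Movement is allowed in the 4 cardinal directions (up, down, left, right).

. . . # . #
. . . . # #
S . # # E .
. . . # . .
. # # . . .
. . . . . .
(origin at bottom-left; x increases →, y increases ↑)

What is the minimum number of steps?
10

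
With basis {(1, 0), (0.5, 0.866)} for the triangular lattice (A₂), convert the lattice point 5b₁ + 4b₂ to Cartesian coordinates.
(7, 3.464)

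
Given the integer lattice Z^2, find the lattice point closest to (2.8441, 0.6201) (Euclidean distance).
(3, 1)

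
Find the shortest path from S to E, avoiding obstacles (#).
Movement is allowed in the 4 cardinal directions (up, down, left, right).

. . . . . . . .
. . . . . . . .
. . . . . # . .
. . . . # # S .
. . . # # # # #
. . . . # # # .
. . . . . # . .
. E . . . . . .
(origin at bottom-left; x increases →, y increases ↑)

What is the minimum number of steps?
13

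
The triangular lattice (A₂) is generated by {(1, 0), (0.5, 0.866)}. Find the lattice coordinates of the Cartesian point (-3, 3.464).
-5b₁ + 4b₂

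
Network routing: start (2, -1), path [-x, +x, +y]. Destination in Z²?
(2, 0)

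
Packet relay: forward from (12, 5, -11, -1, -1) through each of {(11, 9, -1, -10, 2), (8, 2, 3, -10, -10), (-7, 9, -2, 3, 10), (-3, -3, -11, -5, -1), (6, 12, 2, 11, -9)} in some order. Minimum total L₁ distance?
172
(one optimal route: (12, 5, -11, -1, -1) → (-3, -3, -11, -5, -1) → (-7, 9, -2, 3, 10) → (11, 9, -1, -10, 2) → (8, 2, 3, -10, -10) → (6, 12, 2, 11, -9))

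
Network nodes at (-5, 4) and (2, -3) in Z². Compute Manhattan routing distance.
14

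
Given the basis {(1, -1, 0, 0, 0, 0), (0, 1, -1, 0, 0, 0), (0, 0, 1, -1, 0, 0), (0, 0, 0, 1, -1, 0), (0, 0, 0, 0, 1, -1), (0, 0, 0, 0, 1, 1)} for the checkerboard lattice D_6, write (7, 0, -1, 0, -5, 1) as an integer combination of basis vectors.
7b₁ + 7b₂ + 6b₃ + 6b₄ + b₆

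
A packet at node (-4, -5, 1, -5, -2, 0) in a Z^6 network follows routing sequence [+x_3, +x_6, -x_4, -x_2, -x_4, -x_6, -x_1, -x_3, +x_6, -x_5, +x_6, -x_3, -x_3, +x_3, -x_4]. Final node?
(-5, -6, 0, -8, -3, 2)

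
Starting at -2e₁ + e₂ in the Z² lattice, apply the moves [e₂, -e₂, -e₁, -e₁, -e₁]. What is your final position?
(-5, 1)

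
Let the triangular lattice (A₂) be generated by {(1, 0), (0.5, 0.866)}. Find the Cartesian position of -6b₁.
(-6, 0)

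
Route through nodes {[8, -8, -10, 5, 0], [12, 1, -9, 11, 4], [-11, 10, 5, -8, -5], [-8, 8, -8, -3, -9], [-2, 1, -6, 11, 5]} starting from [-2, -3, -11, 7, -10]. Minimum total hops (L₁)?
140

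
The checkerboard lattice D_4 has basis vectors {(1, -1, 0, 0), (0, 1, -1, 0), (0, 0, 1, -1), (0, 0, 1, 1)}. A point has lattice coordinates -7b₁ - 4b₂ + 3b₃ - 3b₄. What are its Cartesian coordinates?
(-7, 3, 4, -6)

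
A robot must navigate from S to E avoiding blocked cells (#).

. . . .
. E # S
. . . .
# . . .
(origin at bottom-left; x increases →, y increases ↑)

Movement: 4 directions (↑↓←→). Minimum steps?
4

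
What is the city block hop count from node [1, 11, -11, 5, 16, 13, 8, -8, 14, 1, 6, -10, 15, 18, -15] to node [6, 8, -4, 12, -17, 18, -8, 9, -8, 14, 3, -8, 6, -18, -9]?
184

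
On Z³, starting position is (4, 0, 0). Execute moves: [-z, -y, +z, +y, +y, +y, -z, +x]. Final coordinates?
(5, 2, -1)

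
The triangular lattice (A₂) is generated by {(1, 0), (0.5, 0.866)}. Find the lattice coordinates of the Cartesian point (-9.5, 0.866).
-10b₁ + b₂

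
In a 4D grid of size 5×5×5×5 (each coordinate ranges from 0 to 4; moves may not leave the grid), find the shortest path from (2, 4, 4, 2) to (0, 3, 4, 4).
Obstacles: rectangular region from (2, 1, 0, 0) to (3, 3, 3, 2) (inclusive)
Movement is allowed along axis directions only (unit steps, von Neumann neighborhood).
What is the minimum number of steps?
5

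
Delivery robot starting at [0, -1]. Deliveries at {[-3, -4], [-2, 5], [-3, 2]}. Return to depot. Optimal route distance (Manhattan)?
24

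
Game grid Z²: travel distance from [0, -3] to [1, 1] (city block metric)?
5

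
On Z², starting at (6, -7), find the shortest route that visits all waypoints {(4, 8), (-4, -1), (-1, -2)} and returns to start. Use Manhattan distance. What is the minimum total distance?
50
(one optimal route: (6, -7) → (4, 8) → (-4, -1) → (-1, -2) → (6, -7))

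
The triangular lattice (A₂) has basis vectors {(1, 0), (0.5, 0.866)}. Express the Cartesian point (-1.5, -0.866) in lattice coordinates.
-b₁ - b₂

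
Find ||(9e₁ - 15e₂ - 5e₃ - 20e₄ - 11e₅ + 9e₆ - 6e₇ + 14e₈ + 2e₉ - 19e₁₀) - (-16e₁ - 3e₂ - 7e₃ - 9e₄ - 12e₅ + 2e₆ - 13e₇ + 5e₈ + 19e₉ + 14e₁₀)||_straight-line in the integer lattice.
49.5177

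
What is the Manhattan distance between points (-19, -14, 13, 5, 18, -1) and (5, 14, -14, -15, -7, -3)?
126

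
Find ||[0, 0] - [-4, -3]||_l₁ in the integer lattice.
7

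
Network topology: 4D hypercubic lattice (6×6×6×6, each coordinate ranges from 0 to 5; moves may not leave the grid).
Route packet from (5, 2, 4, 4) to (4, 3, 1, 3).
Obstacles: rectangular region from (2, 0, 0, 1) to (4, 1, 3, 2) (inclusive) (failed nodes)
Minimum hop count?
6
(one shortest path: (5, 2, 4, 4) → (4, 2, 4, 4) → (4, 3, 4, 4) → (4, 3, 3, 4) → (4, 3, 2, 4) → (4, 3, 1, 4) → (4, 3, 1, 3))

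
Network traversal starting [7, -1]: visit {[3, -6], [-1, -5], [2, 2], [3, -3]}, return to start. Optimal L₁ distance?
32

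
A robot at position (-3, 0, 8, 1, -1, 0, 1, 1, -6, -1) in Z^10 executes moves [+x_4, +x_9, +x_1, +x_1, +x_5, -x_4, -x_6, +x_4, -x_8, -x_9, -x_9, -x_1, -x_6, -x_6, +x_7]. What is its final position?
(-2, 0, 8, 2, 0, -3, 2, 0, -7, -1)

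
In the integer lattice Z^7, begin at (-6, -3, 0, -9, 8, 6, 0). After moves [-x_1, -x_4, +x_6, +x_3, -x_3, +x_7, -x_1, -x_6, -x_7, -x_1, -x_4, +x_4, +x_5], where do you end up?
(-9, -3, 0, -10, 9, 6, 0)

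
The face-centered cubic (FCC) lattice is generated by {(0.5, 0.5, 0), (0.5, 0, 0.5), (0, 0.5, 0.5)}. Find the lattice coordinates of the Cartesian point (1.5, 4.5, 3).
3b₁ + 6b₃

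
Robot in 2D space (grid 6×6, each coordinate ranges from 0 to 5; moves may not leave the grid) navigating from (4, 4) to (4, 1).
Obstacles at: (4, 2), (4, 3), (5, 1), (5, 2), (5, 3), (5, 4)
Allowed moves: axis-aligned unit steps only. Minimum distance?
5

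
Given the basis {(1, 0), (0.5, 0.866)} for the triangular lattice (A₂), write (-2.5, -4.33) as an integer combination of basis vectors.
-5b₂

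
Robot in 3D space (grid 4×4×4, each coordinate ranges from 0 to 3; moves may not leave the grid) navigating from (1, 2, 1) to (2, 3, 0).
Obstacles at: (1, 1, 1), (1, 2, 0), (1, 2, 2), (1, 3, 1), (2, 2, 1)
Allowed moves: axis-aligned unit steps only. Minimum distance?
5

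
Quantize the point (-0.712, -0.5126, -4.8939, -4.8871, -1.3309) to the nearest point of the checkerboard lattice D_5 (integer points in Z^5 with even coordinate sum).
(-1, 0, -5, -5, -1)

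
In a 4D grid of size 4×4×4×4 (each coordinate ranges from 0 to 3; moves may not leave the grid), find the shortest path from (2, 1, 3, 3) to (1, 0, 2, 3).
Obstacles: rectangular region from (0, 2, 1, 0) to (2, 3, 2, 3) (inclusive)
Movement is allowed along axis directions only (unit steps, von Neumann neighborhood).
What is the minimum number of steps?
3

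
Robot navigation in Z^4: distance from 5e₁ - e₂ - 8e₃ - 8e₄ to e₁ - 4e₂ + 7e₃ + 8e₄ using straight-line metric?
22.4944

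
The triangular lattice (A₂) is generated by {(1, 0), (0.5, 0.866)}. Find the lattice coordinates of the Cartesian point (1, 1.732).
2b₂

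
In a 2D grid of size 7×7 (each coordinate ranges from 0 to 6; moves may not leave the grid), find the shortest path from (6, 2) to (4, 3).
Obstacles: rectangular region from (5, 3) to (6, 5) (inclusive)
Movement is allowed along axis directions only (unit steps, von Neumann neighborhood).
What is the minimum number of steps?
3
(one shortest path: (6, 2) → (5, 2) → (4, 2) → (4, 3))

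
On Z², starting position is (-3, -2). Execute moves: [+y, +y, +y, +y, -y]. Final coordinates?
(-3, 1)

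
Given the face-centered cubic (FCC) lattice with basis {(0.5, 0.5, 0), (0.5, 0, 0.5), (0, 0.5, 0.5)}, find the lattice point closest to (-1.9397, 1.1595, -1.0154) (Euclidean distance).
(-2, 1, -1)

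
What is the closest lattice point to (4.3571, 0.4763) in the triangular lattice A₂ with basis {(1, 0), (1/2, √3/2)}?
(4.5, 0.866)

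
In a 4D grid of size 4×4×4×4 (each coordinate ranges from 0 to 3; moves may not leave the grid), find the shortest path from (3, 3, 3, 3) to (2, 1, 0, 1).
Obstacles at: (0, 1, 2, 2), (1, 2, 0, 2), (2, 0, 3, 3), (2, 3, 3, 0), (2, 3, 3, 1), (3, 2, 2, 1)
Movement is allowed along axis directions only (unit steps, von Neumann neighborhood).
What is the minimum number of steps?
8
(one shortest path: (3, 3, 3, 3) → (2, 3, 3, 3) → (2, 2, 3, 3) → (2, 1, 3, 3) → (2, 1, 2, 3) → (2, 1, 1, 3) → (2, 1, 0, 3) → (2, 1, 0, 2) → (2, 1, 0, 1))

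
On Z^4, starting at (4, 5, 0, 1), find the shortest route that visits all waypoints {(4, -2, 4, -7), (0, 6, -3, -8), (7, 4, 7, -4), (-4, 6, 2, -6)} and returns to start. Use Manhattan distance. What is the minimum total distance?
78
(one optimal route: (4, 5, 0, 1) → (0, 6, -3, -8) → (-4, 6, 2, -6) → (4, -2, 4, -7) → (7, 4, 7, -4) → (4, 5, 0, 1))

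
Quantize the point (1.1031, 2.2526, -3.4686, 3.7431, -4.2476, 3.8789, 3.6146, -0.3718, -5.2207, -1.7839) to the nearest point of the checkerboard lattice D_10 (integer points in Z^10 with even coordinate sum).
(1, 2, -4, 4, -4, 4, 4, 0, -5, -2)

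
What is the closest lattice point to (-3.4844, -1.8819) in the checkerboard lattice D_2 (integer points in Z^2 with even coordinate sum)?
(-4, -2)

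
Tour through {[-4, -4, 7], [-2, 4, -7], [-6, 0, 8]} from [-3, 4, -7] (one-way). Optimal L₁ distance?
31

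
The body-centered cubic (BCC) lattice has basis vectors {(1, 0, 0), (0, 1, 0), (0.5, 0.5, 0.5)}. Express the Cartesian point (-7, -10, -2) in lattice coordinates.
-5b₁ - 8b₂ - 4b₃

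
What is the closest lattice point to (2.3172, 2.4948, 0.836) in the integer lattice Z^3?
(2, 2, 1)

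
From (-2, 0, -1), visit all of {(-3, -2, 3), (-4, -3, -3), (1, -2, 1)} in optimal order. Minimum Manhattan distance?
21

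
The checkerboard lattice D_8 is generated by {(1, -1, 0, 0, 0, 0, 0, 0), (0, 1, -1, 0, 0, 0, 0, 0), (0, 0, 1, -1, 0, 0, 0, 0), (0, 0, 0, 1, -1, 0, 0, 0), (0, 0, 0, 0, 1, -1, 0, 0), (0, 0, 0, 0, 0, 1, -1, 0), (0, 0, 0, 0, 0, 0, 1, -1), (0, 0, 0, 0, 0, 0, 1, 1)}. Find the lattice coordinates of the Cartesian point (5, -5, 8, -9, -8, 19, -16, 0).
5b₁ + 8b₃ - b₄ - 9b₅ + 10b₆ - 3b₇ - 3b₈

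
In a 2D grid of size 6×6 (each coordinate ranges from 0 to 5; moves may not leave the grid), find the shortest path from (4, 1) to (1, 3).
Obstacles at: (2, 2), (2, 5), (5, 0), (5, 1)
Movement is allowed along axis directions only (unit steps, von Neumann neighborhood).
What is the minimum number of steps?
5
(one shortest path: (4, 1) → (3, 1) → (2, 1) → (1, 1) → (1, 2) → (1, 3))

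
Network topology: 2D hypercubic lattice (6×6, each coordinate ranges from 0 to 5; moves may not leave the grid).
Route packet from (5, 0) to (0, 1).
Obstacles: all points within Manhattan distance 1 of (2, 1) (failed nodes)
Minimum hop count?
10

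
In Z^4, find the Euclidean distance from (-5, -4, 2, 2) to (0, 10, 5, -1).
15.4596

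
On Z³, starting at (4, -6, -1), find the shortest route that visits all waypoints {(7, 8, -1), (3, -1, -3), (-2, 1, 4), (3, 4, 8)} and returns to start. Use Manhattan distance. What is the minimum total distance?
68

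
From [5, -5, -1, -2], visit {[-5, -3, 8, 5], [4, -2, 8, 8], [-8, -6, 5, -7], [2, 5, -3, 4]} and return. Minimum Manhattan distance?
104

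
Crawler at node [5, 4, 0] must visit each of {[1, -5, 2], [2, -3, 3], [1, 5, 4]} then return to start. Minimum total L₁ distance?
38
(one optimal route: (5, 4, 0) → (1, -5, 2) → (2, -3, 3) → (1, 5, 4) → (5, 4, 0))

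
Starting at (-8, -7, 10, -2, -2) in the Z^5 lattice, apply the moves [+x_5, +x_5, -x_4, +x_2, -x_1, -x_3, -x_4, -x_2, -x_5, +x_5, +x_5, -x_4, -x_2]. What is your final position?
(-9, -8, 9, -5, 1)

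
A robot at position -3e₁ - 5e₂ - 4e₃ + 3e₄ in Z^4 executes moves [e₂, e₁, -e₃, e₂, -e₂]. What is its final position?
(-2, -4, -5, 3)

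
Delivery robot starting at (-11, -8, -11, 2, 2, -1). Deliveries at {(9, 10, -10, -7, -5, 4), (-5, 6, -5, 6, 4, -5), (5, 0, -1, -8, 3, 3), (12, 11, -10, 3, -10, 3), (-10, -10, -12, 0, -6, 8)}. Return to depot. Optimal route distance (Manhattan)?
212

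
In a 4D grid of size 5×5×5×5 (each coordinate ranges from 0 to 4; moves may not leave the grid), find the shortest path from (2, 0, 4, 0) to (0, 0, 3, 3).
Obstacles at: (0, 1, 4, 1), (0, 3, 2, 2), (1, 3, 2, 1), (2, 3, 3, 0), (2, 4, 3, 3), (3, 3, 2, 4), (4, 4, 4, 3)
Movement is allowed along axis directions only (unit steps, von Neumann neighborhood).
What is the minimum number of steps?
6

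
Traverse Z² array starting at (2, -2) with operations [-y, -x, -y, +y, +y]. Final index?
(1, -2)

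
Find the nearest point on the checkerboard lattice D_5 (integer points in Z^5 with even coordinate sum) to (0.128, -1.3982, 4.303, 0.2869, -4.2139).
(0, -2, 4, 0, -4)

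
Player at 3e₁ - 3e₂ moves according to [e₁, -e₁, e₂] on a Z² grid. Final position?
(3, -2)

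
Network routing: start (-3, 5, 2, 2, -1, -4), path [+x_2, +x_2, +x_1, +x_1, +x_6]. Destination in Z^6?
(-1, 7, 2, 2, -1, -3)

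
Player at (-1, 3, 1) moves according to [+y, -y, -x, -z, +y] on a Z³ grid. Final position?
(-2, 4, 0)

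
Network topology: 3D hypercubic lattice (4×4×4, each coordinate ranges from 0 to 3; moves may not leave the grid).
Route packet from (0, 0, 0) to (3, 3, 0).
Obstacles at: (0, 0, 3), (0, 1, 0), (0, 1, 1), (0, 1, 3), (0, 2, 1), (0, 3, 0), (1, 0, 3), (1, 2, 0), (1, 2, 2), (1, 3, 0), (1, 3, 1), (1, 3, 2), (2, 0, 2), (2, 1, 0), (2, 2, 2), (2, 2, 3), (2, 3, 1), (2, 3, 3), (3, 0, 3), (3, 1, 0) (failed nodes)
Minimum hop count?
8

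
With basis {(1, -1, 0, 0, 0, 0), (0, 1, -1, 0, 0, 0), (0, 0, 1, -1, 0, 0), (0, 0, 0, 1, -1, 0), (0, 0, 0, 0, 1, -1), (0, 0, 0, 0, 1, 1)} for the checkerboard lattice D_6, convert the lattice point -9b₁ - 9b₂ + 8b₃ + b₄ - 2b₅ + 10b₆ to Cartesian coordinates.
(-9, 0, 17, -7, 7, 12)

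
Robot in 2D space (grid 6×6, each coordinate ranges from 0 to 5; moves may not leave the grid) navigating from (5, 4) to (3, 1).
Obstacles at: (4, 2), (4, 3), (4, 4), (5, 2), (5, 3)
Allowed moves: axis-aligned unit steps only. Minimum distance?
7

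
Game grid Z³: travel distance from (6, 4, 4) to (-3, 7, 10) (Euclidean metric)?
11.225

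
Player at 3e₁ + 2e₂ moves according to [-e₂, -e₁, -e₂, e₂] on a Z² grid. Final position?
(2, 1)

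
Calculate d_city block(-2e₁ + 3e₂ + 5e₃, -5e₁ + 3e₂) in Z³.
8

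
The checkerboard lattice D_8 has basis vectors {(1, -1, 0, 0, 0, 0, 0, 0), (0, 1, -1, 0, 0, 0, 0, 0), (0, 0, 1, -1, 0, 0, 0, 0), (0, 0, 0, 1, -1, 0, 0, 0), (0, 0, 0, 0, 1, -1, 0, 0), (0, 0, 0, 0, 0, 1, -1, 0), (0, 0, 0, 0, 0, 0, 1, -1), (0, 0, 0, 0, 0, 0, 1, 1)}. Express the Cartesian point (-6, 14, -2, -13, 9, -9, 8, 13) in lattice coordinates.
-6b₁ + 8b₂ + 6b₃ - 7b₄ + 2b₅ - 7b₆ - 6b₇ + 7b₈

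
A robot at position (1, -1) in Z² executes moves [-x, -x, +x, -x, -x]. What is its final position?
(-2, -1)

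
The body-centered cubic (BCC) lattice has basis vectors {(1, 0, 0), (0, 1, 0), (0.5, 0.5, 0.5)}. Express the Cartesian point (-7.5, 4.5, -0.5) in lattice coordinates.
-7b₁ + 5b₂ - b₃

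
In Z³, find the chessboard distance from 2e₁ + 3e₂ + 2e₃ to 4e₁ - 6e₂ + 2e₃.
9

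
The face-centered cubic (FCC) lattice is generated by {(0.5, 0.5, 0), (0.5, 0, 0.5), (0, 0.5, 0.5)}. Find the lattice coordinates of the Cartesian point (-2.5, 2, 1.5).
-2b₁ - 3b₂ + 6b₃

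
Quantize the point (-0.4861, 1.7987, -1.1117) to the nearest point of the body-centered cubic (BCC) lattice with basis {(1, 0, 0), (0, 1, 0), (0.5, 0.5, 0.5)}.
(-0.5, 1.5, -1.5)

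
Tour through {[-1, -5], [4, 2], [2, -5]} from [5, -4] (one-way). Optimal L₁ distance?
19
(one optimal route: (5, -4) → (-1, -5) → (2, -5) → (4, 2))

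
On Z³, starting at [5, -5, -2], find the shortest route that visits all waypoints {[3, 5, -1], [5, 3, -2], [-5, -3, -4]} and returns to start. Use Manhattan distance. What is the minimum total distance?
46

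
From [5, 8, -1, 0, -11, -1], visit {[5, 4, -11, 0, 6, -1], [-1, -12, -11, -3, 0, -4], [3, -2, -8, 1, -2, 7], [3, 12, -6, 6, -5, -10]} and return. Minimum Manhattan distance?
172
(one optimal route: (5, 8, -1, 0, -11, -1) → (5, 4, -11, 0, 6, -1) → (-1, -12, -11, -3, 0, -4) → (3, -2, -8, 1, -2, 7) → (3, 12, -6, 6, -5, -10) → (5, 8, -1, 0, -11, -1))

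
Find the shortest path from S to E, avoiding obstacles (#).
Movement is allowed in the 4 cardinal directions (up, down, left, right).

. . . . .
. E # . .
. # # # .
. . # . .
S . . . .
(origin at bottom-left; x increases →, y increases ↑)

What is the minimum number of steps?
4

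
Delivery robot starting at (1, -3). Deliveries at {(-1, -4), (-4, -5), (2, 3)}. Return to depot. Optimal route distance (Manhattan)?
28
(one optimal route: (1, -3) → (-1, -4) → (-4, -5) → (2, 3) → (1, -3))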